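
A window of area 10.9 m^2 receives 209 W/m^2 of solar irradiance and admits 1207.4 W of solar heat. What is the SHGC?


Rearrange Q = Area * SHGC * Irradiance:
  SHGC = Q / (Area * Irradiance)
  SHGC = 1207.4 / (10.9 * 209) = 0.53

0.53


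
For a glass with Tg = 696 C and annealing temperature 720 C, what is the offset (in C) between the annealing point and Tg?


Offset = T_anneal - Tg:
  offset = 720 - 696 = 24 C

24 C


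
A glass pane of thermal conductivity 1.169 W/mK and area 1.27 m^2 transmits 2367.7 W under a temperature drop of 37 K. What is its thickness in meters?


Fourier's law: t = k * A * dT / Q
  t = 1.169 * 1.27 * 37 / 2367.7
  t = 54.93131 / 2367.7 = 0.0232 m

0.0232 m


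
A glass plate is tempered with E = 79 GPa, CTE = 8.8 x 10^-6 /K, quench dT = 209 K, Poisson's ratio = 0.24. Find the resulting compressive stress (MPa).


Tempering stress: sigma = E * alpha * dT / (1 - nu)
  E (MPa) = 79 * 1000 = 79000
  Numerator = 79000 * (8.8 x 10^-6) * 209 = 145.2968
  Denominator = 1 - 0.24 = 0.76
  sigma = 145.2968 / 0.76 = 191.2 MPa

191.2 MPa


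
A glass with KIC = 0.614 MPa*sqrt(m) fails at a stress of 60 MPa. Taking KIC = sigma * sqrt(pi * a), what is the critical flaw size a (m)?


Rearrange KIC = sigma * sqrt(pi * a):
  sqrt(pi * a) = KIC / sigma
  sqrt(pi * a) = 0.614 / 60 = 0.010233
  a = (KIC / sigma)^2 / pi
  a = 0.010233^2 / pi = 0.0000333 m

0.0000333 m


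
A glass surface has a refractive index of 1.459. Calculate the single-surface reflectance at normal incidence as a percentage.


Fresnel reflectance at normal incidence:
  R = ((n - 1)/(n + 1))^2
  (n - 1)/(n + 1) = (1.459 - 1)/(1.459 + 1) = 0.186661
  R = 0.186661^2 = 0.0348423
  R(%) = 0.0348423 * 100 = 3.484%

3.484%


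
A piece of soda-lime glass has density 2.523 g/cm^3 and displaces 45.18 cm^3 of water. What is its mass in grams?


Rearrange rho = m / V:
  m = rho * V
  m = 2.523 * 45.18 = 113.989 g

113.989 g


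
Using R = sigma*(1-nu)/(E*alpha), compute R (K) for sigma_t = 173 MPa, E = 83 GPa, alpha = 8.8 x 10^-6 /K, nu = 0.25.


Thermal shock resistance: R = sigma * (1 - nu) / (E * alpha)
  Numerator = 173 * (1 - 0.25) = 129.75
  Denominator = 83 * 1000 * (8.8 x 10^-6) = 0.7304
  R = 129.75 / 0.7304 = 177.6 K

177.6 K


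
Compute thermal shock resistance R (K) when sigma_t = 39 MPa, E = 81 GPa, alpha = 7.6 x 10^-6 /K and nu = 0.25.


Thermal shock resistance: R = sigma * (1 - nu) / (E * alpha)
  Numerator = 39 * (1 - 0.25) = 29.25
  Denominator = 81 * 1000 * (7.6 x 10^-6) = 0.6156
  R = 29.25 / 0.6156 = 47.5 K

47.5 K


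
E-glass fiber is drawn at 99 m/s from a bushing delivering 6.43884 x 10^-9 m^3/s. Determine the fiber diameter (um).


Cross-sectional area from continuity:
  A = Q / v = 6.43884 x 10^-9 / 99 = 6.503879 x 10^-11 m^2
Diameter from circular cross-section:
  d = sqrt(4A / pi) * 10^6 (m -> um)
  d = sqrt(4 * 6.503879 x 10^-11 / pi) * 10^6 = 9.1 um

9.1 um


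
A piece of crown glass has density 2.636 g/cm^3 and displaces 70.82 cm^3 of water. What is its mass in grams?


Rearrange rho = m / V:
  m = rho * V
  m = 2.636 * 70.82 = 186.682 g

186.682 g


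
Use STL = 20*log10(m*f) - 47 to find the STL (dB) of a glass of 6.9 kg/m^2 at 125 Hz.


Mass law: STL = 20 * log10(m * f) - 47
  m * f = 6.9 * 125 = 862.5
  log10(862.5) = 2.93576
  STL = 20 * 2.93576 - 47 = 58.7152 - 47 = 11.7 dB

11.7 dB


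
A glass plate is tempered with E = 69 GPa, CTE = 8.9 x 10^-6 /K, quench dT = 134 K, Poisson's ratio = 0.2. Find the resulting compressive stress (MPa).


Tempering stress: sigma = E * alpha * dT / (1 - nu)
  E (MPa) = 69 * 1000 = 69000
  Numerator = 69000 * (8.9 x 10^-6) * 134 = 82.2894
  Denominator = 1 - 0.2 = 0.8
  sigma = 82.2894 / 0.8 = 102.9 MPa

102.9 MPa


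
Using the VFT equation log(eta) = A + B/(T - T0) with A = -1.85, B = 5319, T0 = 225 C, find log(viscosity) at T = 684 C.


VFT equation: log(eta) = A + B / (T - T0)
  T - T0 = 684 - 225 = 459
  B / (T - T0) = 5319 / 459 = 11.588
  log(eta) = -1.85 + 11.588 = 9.738

9.738


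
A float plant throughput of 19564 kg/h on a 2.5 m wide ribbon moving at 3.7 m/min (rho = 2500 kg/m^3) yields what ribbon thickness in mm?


Ribbon cross-section from mass balance:
  Volume rate = throughput / density = 19564 / 2500 = 7.8256 m^3/h
  thickness = volume rate / (speed * 60 * width), i.e.
  thickness = throughput / (60 * speed * width * density) * 1000
  thickness = 19564 / (60 * 3.7 * 2.5 * 2500) * 1000 = 14.1 mm

14.1 mm


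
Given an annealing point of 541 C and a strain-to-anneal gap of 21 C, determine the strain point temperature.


Strain point = annealing point - difference:
  T_strain = 541 - 21 = 520 C

520 C


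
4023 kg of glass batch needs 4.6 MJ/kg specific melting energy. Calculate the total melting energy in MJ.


Total energy = mass * specific energy
  E = 4023 * 4.6 = 18505.8 MJ

18505.8 MJ


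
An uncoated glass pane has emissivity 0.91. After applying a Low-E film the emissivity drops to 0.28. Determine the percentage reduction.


Percentage reduction = (1 - coated/uncoated) * 100
  Ratio = 0.28 / 0.91 = 0.3077
  Reduction = (1 - 0.3077) * 100 = 69.2%

69.2%


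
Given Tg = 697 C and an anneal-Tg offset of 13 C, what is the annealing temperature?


The annealing temperature is Tg plus the offset:
  T_anneal = 697 + 13 = 710 C

710 C


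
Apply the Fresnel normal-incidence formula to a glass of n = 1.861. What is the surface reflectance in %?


Fresnel reflectance at normal incidence:
  R = ((n - 1)/(n + 1))^2
  (n - 1)/(n + 1) = (1.861 - 1)/(1.861 + 1) = 0.300944
  R = 0.300944^2 = 0.0905673
  R(%) = 0.0905673 * 100 = 9.057%

9.057%


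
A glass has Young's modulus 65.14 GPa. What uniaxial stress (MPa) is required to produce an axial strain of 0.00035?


Rearrange E = sigma / epsilon:
  sigma = E * epsilon
  E (MPa) = 65.14 * 1000 = 65140
  sigma = 65140 * 0.00035 = 22.8 MPa

22.8 MPa


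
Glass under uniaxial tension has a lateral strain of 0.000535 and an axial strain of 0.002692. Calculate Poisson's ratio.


Poisson's ratio: nu = lateral strain / axial strain
  nu = 0.000535 / 0.002692 = 0.1987

0.1987


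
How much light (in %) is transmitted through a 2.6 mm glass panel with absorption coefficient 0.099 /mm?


Beer-Lambert law: T = exp(-alpha * thickness)
  exponent = -0.099 * 2.6 = -0.2574
  T = exp(-0.2574) = 0.7731
  Percentage = 0.7731 * 100 = 77.31%

77.31%


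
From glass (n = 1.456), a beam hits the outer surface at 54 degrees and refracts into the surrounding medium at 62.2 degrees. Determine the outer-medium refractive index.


Apply Snell's law: n1 * sin(theta1) = n2 * sin(theta2)
  n2 = n1 * sin(theta1) / sin(theta2)
  sin(54) = 0.809017
  sin(62.2) = 0.884581
  n2 = 1.456 * 0.809017 / 0.884581 = 1.3316

1.3316


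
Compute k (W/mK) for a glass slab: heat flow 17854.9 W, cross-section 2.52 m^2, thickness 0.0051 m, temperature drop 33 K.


Fourier's law rearranged: k = Q * t / (A * dT)
  Numerator = 17854.9 * 0.0051 = 91.05999
  Denominator = 2.52 * 33 = 83.16
  k = 91.05999 / 83.16 = 1.095 W/mK

1.095 W/mK


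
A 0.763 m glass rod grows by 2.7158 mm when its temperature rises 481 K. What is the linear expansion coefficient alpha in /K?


Rearrange dL = alpha * L0 * dT for alpha:
  alpha = dL / (L0 * dT)
  alpha = (2.7158 / 1000) / (0.763 * 481) = 0.0000074 /K = 7.4 x 10^-6 /K

7.4 x 10^-6 /K


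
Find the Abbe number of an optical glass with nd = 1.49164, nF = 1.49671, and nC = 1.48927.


Abbe number formula: Vd = (nd - 1) / (nF - nC)
  nd - 1 = 1.49164 - 1 = 0.49164
  nF - nC = 1.49671 - 1.48927 = 0.00744
  Vd = 0.49164 / 0.00744 = 66.08

66.08


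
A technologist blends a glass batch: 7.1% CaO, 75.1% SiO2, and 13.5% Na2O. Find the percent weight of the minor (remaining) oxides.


Sum the three major oxides:
  SiO2 + Na2O + CaO = 75.1 + 13.5 + 7.1 = 95.7%
Subtract from 100%:
  Others = 100 - 95.7 = 4.3%

4.3%


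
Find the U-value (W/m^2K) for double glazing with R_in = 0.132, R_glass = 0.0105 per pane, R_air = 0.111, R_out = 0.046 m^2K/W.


Total thermal resistance (series):
  R_total = R_in + R_glass + R_air + R_glass + R_out
  R_total = 0.132 + 0.0105 + 0.111 + 0.0105 + 0.046 = 0.31 m^2K/W
U-value = 1 / R_total = 1 / 0.31 = 3.226 W/m^2K

3.226 W/m^2K


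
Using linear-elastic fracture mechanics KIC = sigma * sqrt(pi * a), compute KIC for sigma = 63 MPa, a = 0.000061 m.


Fracture toughness: KIC = sigma * sqrt(pi * a)
  pi * a = pi * 0.000061 = 0.000191637
  sqrt(pi * a) = 0.013843
  KIC = 63 * 0.013843 = 0.872 MPa*sqrt(m)

0.872 MPa*sqrt(m)


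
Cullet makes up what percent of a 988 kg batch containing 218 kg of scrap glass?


Cullet ratio = (cullet mass / total batch mass) * 100
  Ratio = 218 / 988 * 100 = 22.06%

22.06%


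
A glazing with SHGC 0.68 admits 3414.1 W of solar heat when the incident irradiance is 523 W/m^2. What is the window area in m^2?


Rearrange Q = Area * SHGC * Irradiance:
  Area = Q / (SHGC * Irradiance)
  Area = 3414.1 / (0.68 * 523) = 9.6 m^2

9.6 m^2


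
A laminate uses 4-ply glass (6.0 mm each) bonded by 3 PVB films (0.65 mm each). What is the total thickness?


Total thickness = glass contribution + PVB contribution
  Glass: 4 * 6.0 = 24.0 mm
  PVB: 3 * 0.65 = 1.95 mm
  Total = 24.0 + 1.95 = 25.95 mm

25.95 mm


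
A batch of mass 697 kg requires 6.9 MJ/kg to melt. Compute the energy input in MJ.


Total energy = mass * specific energy
  E = 697 * 6.9 = 4809.3 MJ

4809.3 MJ


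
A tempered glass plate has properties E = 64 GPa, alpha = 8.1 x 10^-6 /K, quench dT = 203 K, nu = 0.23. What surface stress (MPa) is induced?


Tempering stress: sigma = E * alpha * dT / (1 - nu)
  E (MPa) = 64 * 1000 = 64000
  Numerator = 64000 * (8.1 x 10^-6) * 203 = 105.2352
  Denominator = 1 - 0.23 = 0.77
  sigma = 105.2352 / 0.77 = 136.7 MPa

136.7 MPa


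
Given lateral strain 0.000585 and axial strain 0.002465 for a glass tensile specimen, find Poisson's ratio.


Poisson's ratio: nu = lateral strain / axial strain
  nu = 0.000585 / 0.002465 = 0.2373

0.2373


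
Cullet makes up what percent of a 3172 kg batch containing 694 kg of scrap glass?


Cullet ratio = (cullet mass / total batch mass) * 100
  Ratio = 694 / 3172 * 100 = 21.88%

21.88%


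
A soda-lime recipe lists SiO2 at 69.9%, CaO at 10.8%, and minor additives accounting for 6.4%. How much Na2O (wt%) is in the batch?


Pieces sum to 100%:
  Na2O = 100 - (SiO2 + CaO + others)
  Na2O = 100 - (69.9 + 10.8 + 6.4) = 12.9%

12.9%


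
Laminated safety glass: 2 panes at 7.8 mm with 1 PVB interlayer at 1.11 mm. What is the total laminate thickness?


Total thickness = glass contribution + PVB contribution
  Glass: 2 * 7.8 = 15.6 mm
  PVB: 1 * 1.11 = 1.11 mm
  Total = 15.6 + 1.11 = 16.71 mm

16.71 mm


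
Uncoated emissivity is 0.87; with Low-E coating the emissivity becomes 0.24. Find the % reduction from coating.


Percentage reduction = (1 - coated/uncoated) * 100
  Ratio = 0.24 / 0.87 = 0.2759
  Reduction = (1 - 0.2759) * 100 = 72.4%

72.4%


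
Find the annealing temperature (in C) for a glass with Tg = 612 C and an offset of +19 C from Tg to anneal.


The annealing temperature is Tg plus the offset:
  T_anneal = 612 + 19 = 631 C

631 C


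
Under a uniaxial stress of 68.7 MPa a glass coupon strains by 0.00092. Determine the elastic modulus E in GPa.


Young's modulus: E = stress / strain
  E = 68.7 MPa / 0.00092 = 74673.91 MPa
Convert to GPa: 74673.91 / 1000 = 74.67 GPa

74.67 GPa


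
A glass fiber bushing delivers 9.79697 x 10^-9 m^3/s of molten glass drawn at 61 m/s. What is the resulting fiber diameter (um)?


Cross-sectional area from continuity:
  A = Q / v = 9.79697 x 10^-9 / 61 = 1.606061 x 10^-10 m^2
Diameter from circular cross-section:
  d = sqrt(4A / pi) * 10^6 (m -> um)
  d = sqrt(4 * 1.606061 x 10^-10 / pi) * 10^6 = 14.3 um

14.3 um


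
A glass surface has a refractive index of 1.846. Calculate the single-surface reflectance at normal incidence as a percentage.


Fresnel reflectance at normal incidence:
  R = ((n - 1)/(n + 1))^2
  (n - 1)/(n + 1) = (1.846 - 1)/(1.846 + 1) = 0.297259
  R = 0.297259^2 = 0.0883629
  R(%) = 0.0883629 * 100 = 8.836%

8.836%


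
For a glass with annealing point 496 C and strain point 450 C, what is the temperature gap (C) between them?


Gap = T_anneal - T_strain:
  gap = 496 - 450 = 46 C

46 C


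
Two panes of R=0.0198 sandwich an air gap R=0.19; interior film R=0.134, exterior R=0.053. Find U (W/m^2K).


Total thermal resistance (series):
  R_total = R_in + R_glass + R_air + R_glass + R_out
  R_total = 0.134 + 0.0198 + 0.19 + 0.0198 + 0.053 = 0.4166 m^2K/W
U-value = 1 / R_total = 1 / 0.4166 = 2.4 W/m^2K

2.4 W/m^2K


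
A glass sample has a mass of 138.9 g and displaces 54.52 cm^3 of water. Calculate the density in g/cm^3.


Use the definition of density:
  rho = mass / volume
  rho = 138.9 / 54.52 = 2.548 g/cm^3

2.548 g/cm^3


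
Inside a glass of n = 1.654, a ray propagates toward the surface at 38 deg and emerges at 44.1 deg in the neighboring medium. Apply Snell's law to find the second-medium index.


Apply Snell's law: n1 * sin(theta1) = n2 * sin(theta2)
  n2 = n1 * sin(theta1) / sin(theta2)
  sin(38) = 0.615661
  sin(44.1) = 0.695913
  n2 = 1.654 * 0.615661 / 0.695913 = 1.4633

1.4633


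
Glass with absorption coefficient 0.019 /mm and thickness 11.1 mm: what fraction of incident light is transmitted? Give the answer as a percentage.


Beer-Lambert law: T = exp(-alpha * thickness)
  exponent = -0.019 * 11.1 = -0.2109
  T = exp(-0.2109) = 0.8099
  Percentage = 0.8099 * 100 = 80.99%

80.99%


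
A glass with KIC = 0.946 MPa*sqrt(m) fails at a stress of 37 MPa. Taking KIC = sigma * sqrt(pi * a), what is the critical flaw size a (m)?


Rearrange KIC = sigma * sqrt(pi * a):
  sqrt(pi * a) = KIC / sigma
  sqrt(pi * a) = 0.946 / 37 = 0.025568
  a = (KIC / sigma)^2 / pi
  a = 0.025568^2 / pi = 0.0002081 m

0.0002081 m


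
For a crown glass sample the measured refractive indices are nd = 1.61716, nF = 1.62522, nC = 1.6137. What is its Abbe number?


Abbe number formula: Vd = (nd - 1) / (nF - nC)
  nd - 1 = 1.61716 - 1 = 0.61716
  nF - nC = 1.62522 - 1.6137 = 0.01152
  Vd = 0.61716 / 0.01152 = 53.57

53.57


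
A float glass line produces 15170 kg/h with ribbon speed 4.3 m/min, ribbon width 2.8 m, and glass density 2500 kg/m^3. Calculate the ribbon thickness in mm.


Ribbon cross-section from mass balance:
  Volume rate = throughput / density = 15170 / 2500 = 6.068 m^3/h
  thickness = volume rate / (speed * 60 * width), i.e.
  thickness = throughput / (60 * speed * width * density) * 1000
  thickness = 15170 / (60 * 4.3 * 2.8 * 2500) * 1000 = 8.4 mm

8.4 mm


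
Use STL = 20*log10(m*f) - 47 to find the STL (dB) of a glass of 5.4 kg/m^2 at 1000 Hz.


Mass law: STL = 20 * log10(m * f) - 47
  m * f = 5.4 * 1000 = 5400
  log10(5400) = 3.73239
  STL = 20 * 3.73239 - 47 = 74.6478 - 47 = 27.6 dB

27.6 dB


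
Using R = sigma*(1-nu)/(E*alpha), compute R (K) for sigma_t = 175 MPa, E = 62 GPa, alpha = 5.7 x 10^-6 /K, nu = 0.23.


Thermal shock resistance: R = sigma * (1 - nu) / (E * alpha)
  Numerator = 175 * (1 - 0.23) = 134.75
  Denominator = 62 * 1000 * (5.7 x 10^-6) = 0.3534
  R = 134.75 / 0.3534 = 381.3 K

381.3 K


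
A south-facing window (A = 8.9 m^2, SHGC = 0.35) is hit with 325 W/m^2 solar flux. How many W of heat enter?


Solar heat gain: Q = Area * SHGC * Irradiance
  Q = 8.9 * 0.35 * 325 = 1012.4 W

1012.4 W


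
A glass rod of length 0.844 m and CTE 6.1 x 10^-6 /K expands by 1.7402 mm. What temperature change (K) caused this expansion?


Rearrange dL = alpha * L0 * dT for dT:
  dT = dL / (alpha * L0)
  dL (m) = 1.7402 / 1000 = 0.0017402
  dT = 0.0017402 / ((6.1 x 10^-6) * 0.844) = 338.0 K

338.0 K


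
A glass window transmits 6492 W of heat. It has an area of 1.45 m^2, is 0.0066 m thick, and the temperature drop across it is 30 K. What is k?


Fourier's law rearranged: k = Q * t / (A * dT)
  Numerator = 6492 * 0.0066 = 42.8472
  Denominator = 1.45 * 30 = 43.5
  k = 42.8472 / 43.5 = 0.985 W/mK

0.985 W/mK


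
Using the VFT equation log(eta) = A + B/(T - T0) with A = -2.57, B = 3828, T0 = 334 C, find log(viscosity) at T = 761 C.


VFT equation: log(eta) = A + B / (T - T0)
  T - T0 = 761 - 334 = 427
  B / (T - T0) = 3828 / 427 = 8.965
  log(eta) = -2.57 + 8.965 = 6.395

6.395


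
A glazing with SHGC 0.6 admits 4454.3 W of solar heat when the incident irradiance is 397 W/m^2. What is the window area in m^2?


Rearrange Q = Area * SHGC * Irradiance:
  Area = Q / (SHGC * Irradiance)
  Area = 4454.3 / (0.6 * 397) = 18.7 m^2

18.7 m^2


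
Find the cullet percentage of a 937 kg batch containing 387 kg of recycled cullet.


Cullet ratio = (cullet mass / total batch mass) * 100
  Ratio = 387 / 937 * 100 = 41.3%

41.3%


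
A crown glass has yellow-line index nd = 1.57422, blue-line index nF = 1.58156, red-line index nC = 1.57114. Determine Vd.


Abbe number formula: Vd = (nd - 1) / (nF - nC)
  nd - 1 = 1.57422 - 1 = 0.57422
  nF - nC = 1.58156 - 1.57114 = 0.01042
  Vd = 0.57422 / 0.01042 = 55.11

55.11


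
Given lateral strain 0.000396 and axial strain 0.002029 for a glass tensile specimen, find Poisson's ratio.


Poisson's ratio: nu = lateral strain / axial strain
  nu = 0.000396 / 0.002029 = 0.1952

0.1952


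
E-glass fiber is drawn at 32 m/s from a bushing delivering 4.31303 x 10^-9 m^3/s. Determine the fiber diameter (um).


Cross-sectional area from continuity:
  A = Q / v = 4.31303 x 10^-9 / 32 = 1.347822 x 10^-10 m^2
Diameter from circular cross-section:
  d = sqrt(4A / pi) * 10^6 (m -> um)
  d = sqrt(4 * 1.347822 x 10^-10 / pi) * 10^6 = 13.1 um

13.1 um


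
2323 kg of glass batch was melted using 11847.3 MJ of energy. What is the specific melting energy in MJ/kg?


Rearrange E = m * s for s:
  s = E / m
  s = 11847.3 / 2323 = 5.1 MJ/kg

5.1 MJ/kg


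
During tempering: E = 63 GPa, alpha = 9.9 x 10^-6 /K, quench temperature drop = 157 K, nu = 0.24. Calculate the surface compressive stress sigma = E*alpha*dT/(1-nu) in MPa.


Tempering stress: sigma = E * alpha * dT / (1 - nu)
  E (MPa) = 63 * 1000 = 63000
  Numerator = 63000 * (9.9 x 10^-6) * 157 = 97.9209
  Denominator = 1 - 0.24 = 0.76
  sigma = 97.9209 / 0.76 = 128.8 MPa

128.8 MPa


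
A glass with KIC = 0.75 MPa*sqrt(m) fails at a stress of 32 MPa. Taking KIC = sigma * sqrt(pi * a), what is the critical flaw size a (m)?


Rearrange KIC = sigma * sqrt(pi * a):
  sqrt(pi * a) = KIC / sigma
  sqrt(pi * a) = 0.75 / 32 = 0.023438
  a = (KIC / sigma)^2 / pi
  a = 0.023438^2 / pi = 0.0001749 m

0.0001749 m


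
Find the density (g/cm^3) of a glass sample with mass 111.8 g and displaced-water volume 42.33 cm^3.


Use the definition of density:
  rho = mass / volume
  rho = 111.8 / 42.33 = 2.641 g/cm^3

2.641 g/cm^3


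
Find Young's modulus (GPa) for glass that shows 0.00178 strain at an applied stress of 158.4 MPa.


Young's modulus: E = stress / strain
  E = 158.4 MPa / 0.00178 = 88988.76 MPa
Convert to GPa: 88988.76 / 1000 = 88.99 GPa

88.99 GPa


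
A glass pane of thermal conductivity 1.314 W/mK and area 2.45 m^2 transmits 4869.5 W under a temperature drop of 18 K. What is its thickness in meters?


Fourier's law: t = k * A * dT / Q
  t = 1.314 * 2.45 * 18 / 4869.5
  t = 57.9474 / 4869.5 = 0.0119 m

0.0119 m


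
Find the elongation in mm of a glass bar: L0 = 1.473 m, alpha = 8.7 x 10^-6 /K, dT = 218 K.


Thermal expansion formula: dL = alpha * L0 * dT
  dL = (8.7 x 10^-6) * 1.473 * 218 = 0.00279369 m
Convert to mm: 0.00279369 * 1000 = 2.7937 mm

2.7937 mm


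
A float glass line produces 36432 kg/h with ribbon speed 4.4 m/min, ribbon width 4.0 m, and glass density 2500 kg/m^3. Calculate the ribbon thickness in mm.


Ribbon cross-section from mass balance:
  Volume rate = throughput / density = 36432 / 2500 = 14.5728 m^3/h
  thickness = volume rate / (speed * 60 * width), i.e.
  thickness = throughput / (60 * speed * width * density) * 1000
  thickness = 36432 / (60 * 4.4 * 4.0 * 2500) * 1000 = 13.8 mm

13.8 mm


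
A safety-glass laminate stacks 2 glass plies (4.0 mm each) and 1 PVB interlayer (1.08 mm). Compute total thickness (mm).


Total thickness = glass contribution + PVB contribution
  Glass: 2 * 4.0 = 8.0 mm
  PVB: 1 * 1.08 = 1.08 mm
  Total = 8.0 + 1.08 = 9.08 mm

9.08 mm


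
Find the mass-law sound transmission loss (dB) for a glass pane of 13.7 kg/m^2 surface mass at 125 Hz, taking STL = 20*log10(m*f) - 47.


Mass law: STL = 20 * log10(m * f) - 47
  m * f = 13.7 * 125 = 1712.5
  log10(1712.5) = 3.23363
  STL = 20 * 3.23363 - 47 = 64.6726 - 47 = 17.7 dB

17.7 dB


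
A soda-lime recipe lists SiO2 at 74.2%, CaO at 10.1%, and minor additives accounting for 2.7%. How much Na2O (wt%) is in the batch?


Pieces sum to 100%:
  Na2O = 100 - (SiO2 + CaO + others)
  Na2O = 100 - (74.2 + 10.1 + 2.7) = 13.0%

13.0%


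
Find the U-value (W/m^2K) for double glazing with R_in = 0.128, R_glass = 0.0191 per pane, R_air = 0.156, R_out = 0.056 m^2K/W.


Total thermal resistance (series):
  R_total = R_in + R_glass + R_air + R_glass + R_out
  R_total = 0.128 + 0.0191 + 0.156 + 0.0191 + 0.056 = 0.3782 m^2K/W
U-value = 1 / R_total = 1 / 0.3782 = 2.644 W/m^2K

2.644 W/m^2K


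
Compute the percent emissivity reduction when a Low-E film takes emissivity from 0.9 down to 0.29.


Percentage reduction = (1 - coated/uncoated) * 100
  Ratio = 0.29 / 0.9 = 0.3222
  Reduction = (1 - 0.3222) * 100 = 67.8%

67.8%


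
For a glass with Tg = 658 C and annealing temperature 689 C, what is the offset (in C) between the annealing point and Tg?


Offset = T_anneal - Tg:
  offset = 689 - 658 = 31 C

31 C


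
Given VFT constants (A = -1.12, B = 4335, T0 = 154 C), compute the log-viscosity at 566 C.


VFT equation: log(eta) = A + B / (T - T0)
  T - T0 = 566 - 154 = 412
  B / (T - T0) = 4335 / 412 = 10.522
  log(eta) = -1.12 + 10.522 = 9.402

9.402


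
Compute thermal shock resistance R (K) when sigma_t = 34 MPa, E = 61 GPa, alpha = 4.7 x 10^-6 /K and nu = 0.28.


Thermal shock resistance: R = sigma * (1 - nu) / (E * alpha)
  Numerator = 34 * (1 - 0.28) = 24.48
  Denominator = 61 * 1000 * (4.7 x 10^-6) = 0.2867
  R = 24.48 / 0.2867 = 85.4 K

85.4 K


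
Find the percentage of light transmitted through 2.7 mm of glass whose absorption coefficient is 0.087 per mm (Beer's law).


Beer-Lambert law: T = exp(-alpha * thickness)
  exponent = -0.087 * 2.7 = -0.2349
  T = exp(-0.2349) = 0.7906
  Percentage = 0.7906 * 100 = 79.06%

79.06%


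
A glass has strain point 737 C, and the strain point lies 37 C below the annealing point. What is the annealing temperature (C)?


T_anneal = T_strain + gap:
  T_anneal = 737 + 37 = 774 C

774 C


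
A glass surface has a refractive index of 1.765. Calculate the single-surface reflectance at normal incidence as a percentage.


Fresnel reflectance at normal incidence:
  R = ((n - 1)/(n + 1))^2
  (n - 1)/(n + 1) = (1.765 - 1)/(1.765 + 1) = 0.276673
  R = 0.276673^2 = 0.0765479
  R(%) = 0.0765479 * 100 = 7.655%

7.655%


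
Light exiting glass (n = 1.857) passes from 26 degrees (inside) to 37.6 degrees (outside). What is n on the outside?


Apply Snell's law: n1 * sin(theta1) = n2 * sin(theta2)
  n2 = n1 * sin(theta1) / sin(theta2)
  sin(26) = 0.438371
  sin(37.6) = 0.610145
  n2 = 1.857 * 0.438371 / 0.610145 = 1.3342

1.3342


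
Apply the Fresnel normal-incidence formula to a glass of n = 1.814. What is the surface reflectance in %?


Fresnel reflectance at normal incidence:
  R = ((n - 1)/(n + 1))^2
  (n - 1)/(n + 1) = (1.814 - 1)/(1.814 + 1) = 0.289268
  R = 0.289268^2 = 0.083676
  R(%) = 0.083676 * 100 = 8.368%

8.368%


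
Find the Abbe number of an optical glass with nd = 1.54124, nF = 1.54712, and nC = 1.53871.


Abbe number formula: Vd = (nd - 1) / (nF - nC)
  nd - 1 = 1.54124 - 1 = 0.54124
  nF - nC = 1.54712 - 1.53871 = 0.00841
  Vd = 0.54124 / 0.00841 = 64.36

64.36


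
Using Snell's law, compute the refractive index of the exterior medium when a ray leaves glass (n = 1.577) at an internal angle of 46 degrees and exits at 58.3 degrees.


Apply Snell's law: n1 * sin(theta1) = n2 * sin(theta2)
  n2 = n1 * sin(theta1) / sin(theta2)
  sin(46) = 0.71934
  sin(58.3) = 0.850811
  n2 = 1.577 * 0.71934 / 0.850811 = 1.3333

1.3333


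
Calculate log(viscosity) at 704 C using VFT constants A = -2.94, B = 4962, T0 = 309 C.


VFT equation: log(eta) = A + B / (T - T0)
  T - T0 = 704 - 309 = 395
  B / (T - T0) = 4962 / 395 = 12.562
  log(eta) = -2.94 + 12.562 = 9.622

9.622


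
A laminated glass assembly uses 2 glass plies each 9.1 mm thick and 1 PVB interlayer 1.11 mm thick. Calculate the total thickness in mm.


Total thickness = glass contribution + PVB contribution
  Glass: 2 * 9.1 = 18.2 mm
  PVB: 1 * 1.11 = 1.11 mm
  Total = 18.2 + 1.11 = 19.31 mm

19.31 mm


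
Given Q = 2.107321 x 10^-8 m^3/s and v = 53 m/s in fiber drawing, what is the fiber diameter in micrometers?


Cross-sectional area from continuity:
  A = Q / v = 2.107321 x 10^-8 / 53 = 3.976077 x 10^-10 m^2
Diameter from circular cross-section:
  d = sqrt(4A / pi) * 10^6 (m -> um)
  d = sqrt(4 * 3.976077 x 10^-10 / pi) * 10^6 = 22.5 um

22.5 um


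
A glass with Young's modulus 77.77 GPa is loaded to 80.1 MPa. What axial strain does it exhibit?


Rearrange E = sigma / epsilon:
  epsilon = sigma / E
  E (MPa) = 77.77 * 1000 = 77770
  epsilon = 80.1 / 77770 = 0.00103

0.00103


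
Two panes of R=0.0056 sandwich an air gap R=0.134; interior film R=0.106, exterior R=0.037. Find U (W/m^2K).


Total thermal resistance (series):
  R_total = R_in + R_glass + R_air + R_glass + R_out
  R_total = 0.106 + 0.0056 + 0.134 + 0.0056 + 0.037 = 0.2882 m^2K/W
U-value = 1 / R_total = 1 / 0.2882 = 3.47 W/m^2K

3.47 W/m^2K


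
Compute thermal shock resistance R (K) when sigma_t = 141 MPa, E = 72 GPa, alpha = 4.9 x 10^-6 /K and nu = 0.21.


Thermal shock resistance: R = sigma * (1 - nu) / (E * alpha)
  Numerator = 141 * (1 - 0.21) = 111.39
  Denominator = 72 * 1000 * (4.9 x 10^-6) = 0.3528
  R = 111.39 / 0.3528 = 315.7 K

315.7 K


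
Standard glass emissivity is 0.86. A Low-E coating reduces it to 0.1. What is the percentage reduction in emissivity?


Percentage reduction = (1 - coated/uncoated) * 100
  Ratio = 0.1 / 0.86 = 0.1163
  Reduction = (1 - 0.1163) * 100 = 88.4%

88.4%


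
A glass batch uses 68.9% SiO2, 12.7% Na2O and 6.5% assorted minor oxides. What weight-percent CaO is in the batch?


Pieces sum to 100%:
  CaO = 100 - (SiO2 + Na2O + others)
  CaO = 100 - (68.9 + 12.7 + 6.5) = 11.9%

11.9%


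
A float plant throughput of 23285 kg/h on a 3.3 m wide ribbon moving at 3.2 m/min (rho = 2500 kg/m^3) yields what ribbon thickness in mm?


Ribbon cross-section from mass balance:
  Volume rate = throughput / density = 23285 / 2500 = 9.314 m^3/h
  thickness = volume rate / (speed * 60 * width), i.e.
  thickness = throughput / (60 * speed * width * density) * 1000
  thickness = 23285 / (60 * 3.2 * 3.3 * 2500) * 1000 = 14.7 mm

14.7 mm


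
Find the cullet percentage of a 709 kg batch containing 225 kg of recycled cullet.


Cullet ratio = (cullet mass / total batch mass) * 100
  Ratio = 225 / 709 * 100 = 31.73%

31.73%


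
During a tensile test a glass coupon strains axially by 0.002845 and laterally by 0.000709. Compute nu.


Poisson's ratio: nu = lateral strain / axial strain
  nu = 0.000709 / 0.002845 = 0.2492

0.2492


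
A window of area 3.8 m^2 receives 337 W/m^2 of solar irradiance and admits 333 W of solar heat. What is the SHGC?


Rearrange Q = Area * SHGC * Irradiance:
  SHGC = Q / (Area * Irradiance)
  SHGC = 333 / (3.8 * 337) = 0.26

0.26


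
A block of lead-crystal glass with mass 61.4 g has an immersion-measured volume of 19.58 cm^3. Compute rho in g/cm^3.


Use the definition of density:
  rho = mass / volume
  rho = 61.4 / 19.58 = 3.136 g/cm^3

3.136 g/cm^3


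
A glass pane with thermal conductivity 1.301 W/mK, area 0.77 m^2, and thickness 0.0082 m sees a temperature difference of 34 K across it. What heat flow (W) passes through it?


Fourier's law: Q = k * A * dT / t
  Q = 1.301 * 0.77 * 34 / 0.0082
  Q = 34.06018 / 0.0082 = 4153.7 W

4153.7 W


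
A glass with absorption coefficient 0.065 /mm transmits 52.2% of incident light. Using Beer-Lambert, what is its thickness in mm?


Rearrange T = exp(-alpha * thickness):
  thickness = -ln(T) / alpha
  T = 52.2/100 = 0.522
  ln(T) = -0.65009
  -ln(T) = 0.65009
  thickness = 0.65009 / 0.065 = 10.0 mm

10.0 mm


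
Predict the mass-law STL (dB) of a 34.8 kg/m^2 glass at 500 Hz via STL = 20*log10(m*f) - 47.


Mass law: STL = 20 * log10(m * f) - 47
  m * f = 34.8 * 500 = 17400
  log10(17400) = 4.24055
  STL = 20 * 4.24055 - 47 = 84.811 - 47 = 37.8 dB

37.8 dB


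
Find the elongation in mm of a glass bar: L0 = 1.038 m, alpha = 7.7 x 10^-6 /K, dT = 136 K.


Thermal expansion formula: dL = alpha * L0 * dT
  dL = (7.7 x 10^-6) * 1.038 * 136 = 0.00108699 m
Convert to mm: 0.00108699 * 1000 = 1.087 mm

1.087 mm


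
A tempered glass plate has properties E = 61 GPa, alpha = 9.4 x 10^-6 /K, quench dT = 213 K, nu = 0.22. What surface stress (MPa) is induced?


Tempering stress: sigma = E * alpha * dT / (1 - nu)
  E (MPa) = 61 * 1000 = 61000
  Numerator = 61000 * (9.4 x 10^-6) * 213 = 122.1342
  Denominator = 1 - 0.22 = 0.78
  sigma = 122.1342 / 0.78 = 156.6 MPa

156.6 MPa


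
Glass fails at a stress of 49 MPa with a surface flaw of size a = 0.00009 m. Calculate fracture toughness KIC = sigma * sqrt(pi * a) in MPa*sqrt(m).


Fracture toughness: KIC = sigma * sqrt(pi * a)
  pi * a = pi * 0.00009 = 0.000282743
  sqrt(pi * a) = 0.016815
  KIC = 49 * 0.016815 = 0.824 MPa*sqrt(m)

0.824 MPa*sqrt(m)


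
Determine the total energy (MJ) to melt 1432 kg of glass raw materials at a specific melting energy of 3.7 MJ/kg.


Total energy = mass * specific energy
  E = 1432 * 3.7 = 5298.4 MJ

5298.4 MJ


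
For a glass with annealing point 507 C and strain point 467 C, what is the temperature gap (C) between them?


Gap = T_anneal - T_strain:
  gap = 507 - 467 = 40 C

40 C


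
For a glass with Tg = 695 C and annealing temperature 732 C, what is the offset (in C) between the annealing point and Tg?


Offset = T_anneal - Tg:
  offset = 732 - 695 = 37 C

37 C


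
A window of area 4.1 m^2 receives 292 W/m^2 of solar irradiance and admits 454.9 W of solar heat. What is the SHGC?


Rearrange Q = Area * SHGC * Irradiance:
  SHGC = Q / (Area * Irradiance)
  SHGC = 454.9 / (4.1 * 292) = 0.38

0.38


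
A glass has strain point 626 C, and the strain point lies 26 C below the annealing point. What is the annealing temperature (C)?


T_anneal = T_strain + gap:
  T_anneal = 626 + 26 = 652 C

652 C


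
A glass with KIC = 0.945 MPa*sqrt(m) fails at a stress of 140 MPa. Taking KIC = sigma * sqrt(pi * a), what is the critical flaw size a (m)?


Rearrange KIC = sigma * sqrt(pi * a):
  sqrt(pi * a) = KIC / sigma
  sqrt(pi * a) = 0.945 / 140 = 0.00675
  a = (KIC / sigma)^2 / pi
  a = 0.00675^2 / pi = 0.0000145 m

0.0000145 m


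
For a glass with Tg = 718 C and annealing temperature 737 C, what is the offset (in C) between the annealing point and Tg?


Offset = T_anneal - Tg:
  offset = 737 - 718 = 19 C

19 C


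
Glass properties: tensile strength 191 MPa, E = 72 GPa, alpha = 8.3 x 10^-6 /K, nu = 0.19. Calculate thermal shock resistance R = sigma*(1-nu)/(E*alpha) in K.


Thermal shock resistance: R = sigma * (1 - nu) / (E * alpha)
  Numerator = 191 * (1 - 0.19) = 154.71
  Denominator = 72 * 1000 * (8.3 x 10^-6) = 0.5976
  R = 154.71 / 0.5976 = 258.9 K

258.9 K


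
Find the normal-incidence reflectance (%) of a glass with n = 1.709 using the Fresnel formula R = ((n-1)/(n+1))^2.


Fresnel reflectance at normal incidence:
  R = ((n - 1)/(n + 1))^2
  (n - 1)/(n + 1) = (1.709 - 1)/(1.709 + 1) = 0.26172
  R = 0.26172^2 = 0.0684974
  R(%) = 0.0684974 * 100 = 6.85%

6.85%


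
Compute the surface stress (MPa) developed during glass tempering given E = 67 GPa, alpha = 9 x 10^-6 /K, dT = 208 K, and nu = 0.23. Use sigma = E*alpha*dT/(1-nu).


Tempering stress: sigma = E * alpha * dT / (1 - nu)
  E (MPa) = 67 * 1000 = 67000
  Numerator = 67000 * (9 x 10^-6) * 208 = 125.424
  Denominator = 1 - 0.23 = 0.77
  sigma = 125.424 / 0.77 = 162.9 MPa

162.9 MPa


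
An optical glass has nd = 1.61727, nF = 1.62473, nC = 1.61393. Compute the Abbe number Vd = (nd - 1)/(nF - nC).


Abbe number formula: Vd = (nd - 1) / (nF - nC)
  nd - 1 = 1.61727 - 1 = 0.61727
  nF - nC = 1.62473 - 1.61393 = 0.0108
  Vd = 0.61727 / 0.0108 = 57.15

57.15


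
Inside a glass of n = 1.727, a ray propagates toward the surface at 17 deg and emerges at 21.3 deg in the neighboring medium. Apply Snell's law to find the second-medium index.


Apply Snell's law: n1 * sin(theta1) = n2 * sin(theta2)
  n2 = n1 * sin(theta1) / sin(theta2)
  sin(17) = 0.292372
  sin(21.3) = 0.363251
  n2 = 1.727 * 0.292372 / 0.363251 = 1.39

1.39


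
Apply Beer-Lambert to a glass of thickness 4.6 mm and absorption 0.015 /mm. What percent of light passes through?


Beer-Lambert law: T = exp(-alpha * thickness)
  exponent = -0.015 * 4.6 = -0.069
  T = exp(-0.069) = 0.9333
  Percentage = 0.9333 * 100 = 93.33%

93.33%


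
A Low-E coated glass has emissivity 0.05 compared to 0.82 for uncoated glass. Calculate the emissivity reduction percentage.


Percentage reduction = (1 - coated/uncoated) * 100
  Ratio = 0.05 / 0.82 = 0.061
  Reduction = (1 - 0.061) * 100 = 93.9%

93.9%


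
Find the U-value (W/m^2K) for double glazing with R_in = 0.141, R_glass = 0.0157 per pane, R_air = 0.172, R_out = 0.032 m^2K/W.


Total thermal resistance (series):
  R_total = R_in + R_glass + R_air + R_glass + R_out
  R_total = 0.141 + 0.0157 + 0.172 + 0.0157 + 0.032 = 0.3764 m^2K/W
U-value = 1 / R_total = 1 / 0.3764 = 2.657 W/m^2K

2.657 W/m^2K


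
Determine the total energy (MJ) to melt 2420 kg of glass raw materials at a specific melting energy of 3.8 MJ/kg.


Total energy = mass * specific energy
  E = 2420 * 3.8 = 9196 MJ

9196 MJ


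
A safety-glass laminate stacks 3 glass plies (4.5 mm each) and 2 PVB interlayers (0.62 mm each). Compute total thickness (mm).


Total thickness = glass contribution + PVB contribution
  Glass: 3 * 4.5 = 13.5 mm
  PVB: 2 * 0.62 = 1.24 mm
  Total = 13.5 + 1.24 = 14.74 mm

14.74 mm


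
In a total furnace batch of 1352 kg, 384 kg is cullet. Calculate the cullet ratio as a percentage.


Cullet ratio = (cullet mass / total batch mass) * 100
  Ratio = 384 / 1352 * 100 = 28.4%

28.4%


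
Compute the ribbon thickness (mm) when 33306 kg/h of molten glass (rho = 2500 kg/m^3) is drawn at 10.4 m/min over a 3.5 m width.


Ribbon cross-section from mass balance:
  Volume rate = throughput / density = 33306 / 2500 = 13.3224 m^3/h
  thickness = volume rate / (speed * 60 * width), i.e.
  thickness = throughput / (60 * speed * width * density) * 1000
  thickness = 33306 / (60 * 10.4 * 3.5 * 2500) * 1000 = 6.1 mm

6.1 mm


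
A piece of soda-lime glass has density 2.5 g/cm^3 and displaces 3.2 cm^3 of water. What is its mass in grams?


Rearrange rho = m / V:
  m = rho * V
  m = 2.5 * 3.2 = 8.0 g

8.0 g


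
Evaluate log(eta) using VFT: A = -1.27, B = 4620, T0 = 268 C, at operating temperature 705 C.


VFT equation: log(eta) = A + B / (T - T0)
  T - T0 = 705 - 268 = 437
  B / (T - T0) = 4620 / 437 = 10.572
  log(eta) = -1.27 + 10.572 = 9.302

9.302


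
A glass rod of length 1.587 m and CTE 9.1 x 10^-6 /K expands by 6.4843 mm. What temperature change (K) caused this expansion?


Rearrange dL = alpha * L0 * dT for dT:
  dT = dL / (alpha * L0)
  dL (m) = 6.4843 / 1000 = 0.0064843
  dT = 0.0064843 / ((9.1 x 10^-6) * 1.587) = 449.0 K

449.0 K


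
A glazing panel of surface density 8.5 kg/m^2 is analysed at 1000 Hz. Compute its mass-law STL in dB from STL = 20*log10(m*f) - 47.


Mass law: STL = 20 * log10(m * f) - 47
  m * f = 8.5 * 1000 = 8500
  log10(8500) = 3.92942
  STL = 20 * 3.92942 - 47 = 78.5884 - 47 = 31.6 dB

31.6 dB


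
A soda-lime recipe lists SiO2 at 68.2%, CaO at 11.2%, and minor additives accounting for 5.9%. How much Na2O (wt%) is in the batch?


Pieces sum to 100%:
  Na2O = 100 - (SiO2 + CaO + others)
  Na2O = 100 - (68.2 + 11.2 + 5.9) = 14.7%

14.7%


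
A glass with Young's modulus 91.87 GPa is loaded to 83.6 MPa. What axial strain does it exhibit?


Rearrange E = sigma / epsilon:
  epsilon = sigma / E
  E (MPa) = 91.87 * 1000 = 91870
  epsilon = 83.6 / 91870 = 0.00091

0.00091


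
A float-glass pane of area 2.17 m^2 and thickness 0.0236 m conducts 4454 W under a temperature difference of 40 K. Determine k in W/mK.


Fourier's law rearranged: k = Q * t / (A * dT)
  Numerator = 4454 * 0.0236 = 105.1144
  Denominator = 2.17 * 40 = 86.8
  k = 105.1144 / 86.8 = 1.211 W/mK

1.211 W/mK


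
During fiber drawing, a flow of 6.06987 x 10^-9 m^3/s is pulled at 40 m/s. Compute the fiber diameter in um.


Cross-sectional area from continuity:
  A = Q / v = 6.06987 x 10^-9 / 40 = 1.517467 x 10^-10 m^2
Diameter from circular cross-section:
  d = sqrt(4A / pi) * 10^6 (m -> um)
  d = sqrt(4 * 1.517467 x 10^-10 / pi) * 10^6 = 13.9 um

13.9 um


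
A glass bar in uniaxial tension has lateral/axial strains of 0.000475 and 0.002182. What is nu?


Poisson's ratio: nu = lateral strain / axial strain
  nu = 0.000475 / 0.002182 = 0.2177

0.2177


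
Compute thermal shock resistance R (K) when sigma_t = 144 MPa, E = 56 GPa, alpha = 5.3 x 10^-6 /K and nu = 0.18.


Thermal shock resistance: R = sigma * (1 - nu) / (E * alpha)
  Numerator = 144 * (1 - 0.18) = 118.08
  Denominator = 56 * 1000 * (5.3 x 10^-6) = 0.2968
  R = 118.08 / 0.2968 = 397.8 K

397.8 K


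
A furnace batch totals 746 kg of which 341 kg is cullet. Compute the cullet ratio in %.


Cullet ratio = (cullet mass / total batch mass) * 100
  Ratio = 341 / 746 * 100 = 45.71%

45.71%


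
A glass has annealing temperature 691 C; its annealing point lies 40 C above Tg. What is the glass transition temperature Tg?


Rearrange T_anneal = Tg + offset for Tg:
  Tg = T_anneal - offset = 691 - 40 = 651 C

651 C


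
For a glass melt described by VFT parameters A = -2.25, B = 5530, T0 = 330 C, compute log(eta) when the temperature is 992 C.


VFT equation: log(eta) = A + B / (T - T0)
  T - T0 = 992 - 330 = 662
  B / (T - T0) = 5530 / 662 = 8.353
  log(eta) = -2.25 + 8.353 = 6.103

6.103


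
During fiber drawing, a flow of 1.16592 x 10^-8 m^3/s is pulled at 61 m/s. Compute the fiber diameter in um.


Cross-sectional area from continuity:
  A = Q / v = 1.16592 x 10^-8 / 61 = 1.911344 x 10^-10 m^2
Diameter from circular cross-section:
  d = sqrt(4A / pi) * 10^6 (m -> um)
  d = sqrt(4 * 1.911344 x 10^-10 / pi) * 10^6 = 15.6 um

15.6 um


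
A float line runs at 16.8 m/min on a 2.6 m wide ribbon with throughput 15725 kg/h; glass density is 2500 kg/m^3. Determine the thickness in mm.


Ribbon cross-section from mass balance:
  Volume rate = throughput / density = 15725 / 2500 = 6.29 m^3/h
  thickness = volume rate / (speed * 60 * width), i.e.
  thickness = throughput / (60 * speed * width * density) * 1000
  thickness = 15725 / (60 * 16.8 * 2.6 * 2500) * 1000 = 2.4 mm

2.4 mm


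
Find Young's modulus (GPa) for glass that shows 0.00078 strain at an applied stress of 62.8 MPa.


Young's modulus: E = stress / strain
  E = 62.8 MPa / 0.00078 = 80512.82 MPa
Convert to GPa: 80512.82 / 1000 = 80.51 GPa

80.51 GPa


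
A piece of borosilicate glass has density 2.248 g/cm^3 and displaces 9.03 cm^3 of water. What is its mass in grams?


Rearrange rho = m / V:
  m = rho * V
  m = 2.248 * 9.03 = 20.299 g

20.299 g
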